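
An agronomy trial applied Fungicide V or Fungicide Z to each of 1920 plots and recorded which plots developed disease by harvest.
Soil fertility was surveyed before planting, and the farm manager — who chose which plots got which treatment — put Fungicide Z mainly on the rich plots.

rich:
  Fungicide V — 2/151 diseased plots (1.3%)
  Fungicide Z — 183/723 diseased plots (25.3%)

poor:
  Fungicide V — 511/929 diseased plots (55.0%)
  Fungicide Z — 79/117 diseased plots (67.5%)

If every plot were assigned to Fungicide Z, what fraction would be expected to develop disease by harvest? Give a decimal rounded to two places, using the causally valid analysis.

0.48

Nothing the fungicide does changes soil fertility; the imbalance is an allocation artefact. With soil fertility also predicting the outcome, the pooled figure is confounded, and the within-stratum comparison is the causal one.
Standardising Fungicide Z to the population soil fertility mix: 0.455·183/723 + 0.545·79/117 = 0.483.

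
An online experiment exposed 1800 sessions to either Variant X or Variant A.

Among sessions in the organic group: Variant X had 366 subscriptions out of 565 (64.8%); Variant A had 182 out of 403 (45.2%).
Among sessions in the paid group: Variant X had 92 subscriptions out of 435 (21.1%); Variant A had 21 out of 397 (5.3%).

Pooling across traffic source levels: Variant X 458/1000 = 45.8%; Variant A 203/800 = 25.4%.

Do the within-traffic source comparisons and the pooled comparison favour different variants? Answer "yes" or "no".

Within each traffic source level (organic 64.8% vs 45.2%; paid 21.1% vs 5.3%), Variant X has the higher rate every time. Pooled: 45.8% vs 25.4% — Variant X has the higher rate overall. They agree.

no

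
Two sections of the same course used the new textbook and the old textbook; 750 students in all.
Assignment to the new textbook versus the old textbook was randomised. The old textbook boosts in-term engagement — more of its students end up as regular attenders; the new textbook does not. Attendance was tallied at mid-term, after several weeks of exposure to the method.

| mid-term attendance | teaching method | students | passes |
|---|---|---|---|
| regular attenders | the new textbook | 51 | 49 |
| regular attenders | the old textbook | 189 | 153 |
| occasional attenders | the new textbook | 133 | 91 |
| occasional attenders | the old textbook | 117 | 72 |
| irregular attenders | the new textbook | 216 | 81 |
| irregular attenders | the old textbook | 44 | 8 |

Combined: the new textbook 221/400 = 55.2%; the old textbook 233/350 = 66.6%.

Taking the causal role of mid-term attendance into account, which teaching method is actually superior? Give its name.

the new textbook is higher inside every mid-term attendance stratum but the old textbook is higher in aggregate. Whether to stratify depends on how mid-term attendance relates to the teaching method.
Mid-term attendance lies on the pathway teaching method → mid-term attendance → outcome, so adjusting for it blocks the indirect effect. For the total causal effect of teaching method, use the unadjusted pooled rates.
Pooled: the new textbook 55.2% vs the old textbook 66.6%; the old textbook is higher overall.

the old textbook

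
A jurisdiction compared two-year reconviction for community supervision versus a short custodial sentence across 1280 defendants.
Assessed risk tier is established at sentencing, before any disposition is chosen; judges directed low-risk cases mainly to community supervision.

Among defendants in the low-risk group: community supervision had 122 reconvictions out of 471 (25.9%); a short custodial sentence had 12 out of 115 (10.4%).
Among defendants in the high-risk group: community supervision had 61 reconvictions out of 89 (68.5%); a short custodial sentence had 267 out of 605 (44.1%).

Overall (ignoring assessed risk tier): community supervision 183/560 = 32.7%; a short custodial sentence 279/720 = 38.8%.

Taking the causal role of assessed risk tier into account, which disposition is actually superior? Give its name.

a short custodial sentence

Since assessed risk tier is a pre-existing factor (not a product of the disposition) and it affects the outcome on its own, it is a confounder. The stratified rates, not the pooled rate, identify the causal effect.
Within each level — low-risk: 25.9% vs 10.4%; high-risk: 68.5% vs 44.1% — a short custodial sentence is lower every time.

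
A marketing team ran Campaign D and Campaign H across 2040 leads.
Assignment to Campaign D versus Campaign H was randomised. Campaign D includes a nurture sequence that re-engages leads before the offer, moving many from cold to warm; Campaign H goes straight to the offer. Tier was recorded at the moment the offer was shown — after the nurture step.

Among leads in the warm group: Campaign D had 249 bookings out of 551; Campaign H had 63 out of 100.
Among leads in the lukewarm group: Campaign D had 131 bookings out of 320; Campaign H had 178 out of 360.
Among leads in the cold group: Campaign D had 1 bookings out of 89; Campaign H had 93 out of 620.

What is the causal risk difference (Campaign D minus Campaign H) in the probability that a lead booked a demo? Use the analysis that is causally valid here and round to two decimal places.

The distribution of engagement tier is itself part of what the campaign does — it is an intermediate outcome. Holding it fixed would remove that part of the effect; the total effect is the pooled difference.
The causal difference is the pooled difference: 0.397 − 0.309 = +0.088.

+0.09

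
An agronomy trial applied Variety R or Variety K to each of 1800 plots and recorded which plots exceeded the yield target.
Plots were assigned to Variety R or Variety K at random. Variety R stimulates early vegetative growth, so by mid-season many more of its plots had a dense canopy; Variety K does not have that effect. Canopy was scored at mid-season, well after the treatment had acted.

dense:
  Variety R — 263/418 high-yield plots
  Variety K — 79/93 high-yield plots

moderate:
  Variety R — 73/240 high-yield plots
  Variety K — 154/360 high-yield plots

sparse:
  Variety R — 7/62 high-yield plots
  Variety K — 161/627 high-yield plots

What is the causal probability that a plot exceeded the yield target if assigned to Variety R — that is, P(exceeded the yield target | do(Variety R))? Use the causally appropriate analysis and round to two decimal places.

0.48

Within every mid-season canopy level Variety K has the higher rate, yet pooled Variety R does — Simpson's reversal.
Mid-season canopy is downstream of the variety. One should not condition on a consequence of treatment, so the overall rates are the right comparison.
So P(outcome | do(Variety R)) is just the pooled rate for Variety R: 343/720 = 0.476.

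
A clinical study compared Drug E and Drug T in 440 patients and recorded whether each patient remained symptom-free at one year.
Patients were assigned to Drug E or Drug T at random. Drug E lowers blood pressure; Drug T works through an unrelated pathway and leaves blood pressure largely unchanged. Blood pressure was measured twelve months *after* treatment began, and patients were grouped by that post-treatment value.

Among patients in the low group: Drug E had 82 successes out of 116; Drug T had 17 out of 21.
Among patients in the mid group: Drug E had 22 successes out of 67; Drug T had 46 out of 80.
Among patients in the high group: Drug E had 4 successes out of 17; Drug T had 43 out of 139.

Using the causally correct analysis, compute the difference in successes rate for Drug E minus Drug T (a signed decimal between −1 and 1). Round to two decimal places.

+0.10

The blood pressure-specific comparison favours Drug T throughout, but the pooled figures favour Drug E. The question is whether to condition on blood pressure.
Blood pressure lies on the pathway drug → blood pressure → outcome, so adjusting for it blocks the indirect effect. For the total causal effect of drug, use the unadjusted pooled rates.
The causal difference is the pooled difference: 0.540 − 0.442 = +0.098.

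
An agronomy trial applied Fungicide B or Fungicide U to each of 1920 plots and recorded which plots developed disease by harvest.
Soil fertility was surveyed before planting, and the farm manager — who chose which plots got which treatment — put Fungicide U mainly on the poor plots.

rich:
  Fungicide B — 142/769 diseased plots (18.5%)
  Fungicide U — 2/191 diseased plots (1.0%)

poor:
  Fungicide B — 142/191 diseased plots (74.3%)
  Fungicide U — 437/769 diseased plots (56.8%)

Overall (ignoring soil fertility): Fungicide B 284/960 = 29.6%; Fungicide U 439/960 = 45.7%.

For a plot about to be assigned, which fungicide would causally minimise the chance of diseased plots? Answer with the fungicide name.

Fungicide U

Since soil fertility is a pre-existing factor (not a product of the fungicide) and it affects the outcome on its own, it is a confounder. The stratified rates, not the pooled rate, identify the causal effect.
Within each level — rich: 18.5% vs 1.0%; poor: 74.3% vs 56.8% — Fungicide U is lower every time.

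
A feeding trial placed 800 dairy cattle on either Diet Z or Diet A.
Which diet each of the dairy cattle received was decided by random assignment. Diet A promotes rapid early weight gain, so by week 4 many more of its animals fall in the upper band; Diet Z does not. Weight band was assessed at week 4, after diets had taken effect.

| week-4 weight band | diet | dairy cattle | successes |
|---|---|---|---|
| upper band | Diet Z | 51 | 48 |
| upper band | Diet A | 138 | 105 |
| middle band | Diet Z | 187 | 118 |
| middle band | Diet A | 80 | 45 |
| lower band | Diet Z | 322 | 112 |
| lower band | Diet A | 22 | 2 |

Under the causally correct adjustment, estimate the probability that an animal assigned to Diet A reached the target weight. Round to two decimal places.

Week-4 weight band lies on the pathway diet → week-4 weight band → outcome, so adjusting for it blocks the indirect effect. For the total causal effect of diet, use the unadjusted pooled rates.
So P(outcome | do(Diet A)) is just the pooled rate for Diet A: 152/240 = 0.633.

0.63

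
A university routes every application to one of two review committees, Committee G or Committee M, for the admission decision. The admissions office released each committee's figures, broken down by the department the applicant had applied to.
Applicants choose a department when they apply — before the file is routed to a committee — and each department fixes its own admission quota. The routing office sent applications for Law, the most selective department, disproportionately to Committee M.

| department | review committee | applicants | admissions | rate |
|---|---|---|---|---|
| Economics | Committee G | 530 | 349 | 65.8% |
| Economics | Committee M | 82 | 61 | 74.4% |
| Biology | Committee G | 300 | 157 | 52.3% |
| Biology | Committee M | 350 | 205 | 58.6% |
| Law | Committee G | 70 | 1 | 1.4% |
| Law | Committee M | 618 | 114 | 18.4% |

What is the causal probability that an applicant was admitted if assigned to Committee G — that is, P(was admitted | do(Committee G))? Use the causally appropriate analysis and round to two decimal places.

0.39

Since department is a pre-existing factor (not a product of the review committee) and it affects the outcome on its own, it is a confounder. The stratified rates, not the pooled rate, identify the causal effect.
Standardising Committee G to the population department mix: 0.314·349/530 + 0.333·157/300 + 0.353·1/70 = 0.386.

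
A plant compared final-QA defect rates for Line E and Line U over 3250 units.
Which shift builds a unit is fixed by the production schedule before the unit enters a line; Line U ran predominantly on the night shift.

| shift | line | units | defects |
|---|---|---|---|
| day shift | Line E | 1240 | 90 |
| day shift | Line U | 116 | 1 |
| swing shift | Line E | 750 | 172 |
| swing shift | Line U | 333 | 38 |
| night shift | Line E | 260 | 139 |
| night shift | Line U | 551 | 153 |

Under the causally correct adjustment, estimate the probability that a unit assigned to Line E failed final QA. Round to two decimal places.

The shift-specific comparison favours Line U throughout, but the pooled figures favour Line E. The question is whether to condition on shift.
Here shift is a common cause — it drives both which line a case falls under and the outcome. The crude comparison mixes populations; the stratum-specific rates are the causally relevant ones.
Standardising Line E to the population shift mix: 0.417·90/1240 + 0.333·172/750 + 0.250·139/260 = 0.240.

0.24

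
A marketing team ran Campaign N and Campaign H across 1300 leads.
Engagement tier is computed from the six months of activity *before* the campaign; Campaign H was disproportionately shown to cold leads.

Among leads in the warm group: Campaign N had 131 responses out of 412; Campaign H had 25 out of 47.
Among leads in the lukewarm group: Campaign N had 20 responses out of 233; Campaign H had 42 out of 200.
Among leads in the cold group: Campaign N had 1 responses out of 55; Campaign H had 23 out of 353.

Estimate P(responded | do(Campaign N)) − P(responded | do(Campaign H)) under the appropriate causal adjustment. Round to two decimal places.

Campaign H is higher inside every engagement tier stratum but Campaign N is higher in aggregate. Whether to stratify depends on how engagement tier relates to the campaign.
Since engagement tier is a pre-existing factor (not a product of the campaign) and it affects the outcome on its own, it is a confounder. The stratified rates, not the pooled rate, identify the causal effect.
Adjusting over the population distribution of engagement tier: 0.353·(0.318−0.532) + 0.333·(0.086−0.210) + 0.314·(0.018−0.065) = -0.132.

-0.13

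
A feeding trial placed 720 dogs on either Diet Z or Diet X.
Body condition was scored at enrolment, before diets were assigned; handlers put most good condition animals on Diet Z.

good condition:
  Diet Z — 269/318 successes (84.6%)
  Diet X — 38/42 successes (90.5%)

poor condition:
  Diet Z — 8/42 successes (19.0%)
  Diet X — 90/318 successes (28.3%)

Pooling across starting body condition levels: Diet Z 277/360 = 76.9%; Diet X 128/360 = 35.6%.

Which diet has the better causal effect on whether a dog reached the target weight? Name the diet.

Within every starting body condition level Diet X has the higher rate, yet pooled Diet Z does — Simpson's reversal.
Starting body condition is set before the diet has any effect — it is not caused by the diet — and it independently drives the outcome. That makes it a confounder, so the causal comparison is within starting body condition levels.
Within each level — good condition: 84.6% vs 90.5%; poor condition: 19.0% vs 28.3% — Diet X is higher every time.

Diet X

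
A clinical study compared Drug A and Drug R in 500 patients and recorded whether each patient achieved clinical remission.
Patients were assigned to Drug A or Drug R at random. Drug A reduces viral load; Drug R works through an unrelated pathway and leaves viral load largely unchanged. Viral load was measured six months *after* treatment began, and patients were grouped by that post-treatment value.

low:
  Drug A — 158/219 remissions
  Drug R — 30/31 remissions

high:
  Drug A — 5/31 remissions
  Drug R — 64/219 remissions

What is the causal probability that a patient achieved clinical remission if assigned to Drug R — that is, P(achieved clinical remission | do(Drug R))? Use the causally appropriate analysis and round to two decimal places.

0.38

Viral load here is a post-treatment variable shaped by the drug; conditioning on it would introduce bias rather than remove it. The overall comparison is the causal one.
So P(outcome | do(Drug R)) is just the pooled rate for Drug R: 94/250 = 0.376.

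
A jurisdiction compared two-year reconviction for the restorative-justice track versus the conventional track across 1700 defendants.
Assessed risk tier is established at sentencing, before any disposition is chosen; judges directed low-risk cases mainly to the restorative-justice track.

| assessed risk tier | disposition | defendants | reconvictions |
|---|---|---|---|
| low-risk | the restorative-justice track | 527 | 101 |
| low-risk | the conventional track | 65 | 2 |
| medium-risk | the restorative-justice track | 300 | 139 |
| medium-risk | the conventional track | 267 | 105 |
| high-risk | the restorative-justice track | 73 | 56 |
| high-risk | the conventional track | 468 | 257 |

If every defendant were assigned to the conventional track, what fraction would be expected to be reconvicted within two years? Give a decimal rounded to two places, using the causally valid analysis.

Assessed risk tier satisfies the back-door criterion: it is not a descendant of the disposition, and it blocks the spurious path from disposition to outcome. Adjusting for it (i.e., using the within-assessed risk tier rates) gives the causal effect.
Standardising the conventional track to the population assessed risk tier mix: 0.348·2/65 + 0.334·105/267 + 0.318·257/468 = 0.317.

0.32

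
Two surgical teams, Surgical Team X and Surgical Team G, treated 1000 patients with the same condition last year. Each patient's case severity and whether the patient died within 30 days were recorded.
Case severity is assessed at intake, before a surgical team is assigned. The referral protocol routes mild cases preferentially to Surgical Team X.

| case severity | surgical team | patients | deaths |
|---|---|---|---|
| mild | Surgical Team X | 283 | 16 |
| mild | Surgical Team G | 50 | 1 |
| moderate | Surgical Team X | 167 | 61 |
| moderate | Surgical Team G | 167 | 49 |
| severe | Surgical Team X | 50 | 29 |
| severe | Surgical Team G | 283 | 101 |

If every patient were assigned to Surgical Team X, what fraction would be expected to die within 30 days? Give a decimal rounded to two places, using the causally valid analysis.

0.33

Within every case severity level Surgical Team G has the lower rate, yet pooled Surgical Team X does — Simpson's reversal.
Nothing the surgical team does changes case severity; the imbalance is an allocation artefact. With case severity also predicting the outcome, the pooled figure is confounded, and the within-stratum comparison is the causal one.
Standardising Surgical Team X to the population case severity mix: 0.333·16/283 + 0.334·61/167 + 0.333·29/50 = 0.334.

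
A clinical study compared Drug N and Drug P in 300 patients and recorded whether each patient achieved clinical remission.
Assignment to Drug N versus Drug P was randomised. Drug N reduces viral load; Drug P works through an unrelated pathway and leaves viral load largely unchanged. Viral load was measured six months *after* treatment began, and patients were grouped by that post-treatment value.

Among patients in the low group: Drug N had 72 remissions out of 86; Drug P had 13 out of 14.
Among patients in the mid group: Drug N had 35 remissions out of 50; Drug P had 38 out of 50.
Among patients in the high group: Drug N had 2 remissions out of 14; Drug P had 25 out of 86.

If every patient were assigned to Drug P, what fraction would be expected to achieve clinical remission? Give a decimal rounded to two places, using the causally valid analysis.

0.51

Because the drug influences viral load, viral load is a post-treatment mediator, not a confounder. Stratifying on it would bias the estimate; the causal effect is the crude pooled difference.
So P(outcome | do(Drug P)) is just the pooled rate for Drug P: 76/150 = 0.507.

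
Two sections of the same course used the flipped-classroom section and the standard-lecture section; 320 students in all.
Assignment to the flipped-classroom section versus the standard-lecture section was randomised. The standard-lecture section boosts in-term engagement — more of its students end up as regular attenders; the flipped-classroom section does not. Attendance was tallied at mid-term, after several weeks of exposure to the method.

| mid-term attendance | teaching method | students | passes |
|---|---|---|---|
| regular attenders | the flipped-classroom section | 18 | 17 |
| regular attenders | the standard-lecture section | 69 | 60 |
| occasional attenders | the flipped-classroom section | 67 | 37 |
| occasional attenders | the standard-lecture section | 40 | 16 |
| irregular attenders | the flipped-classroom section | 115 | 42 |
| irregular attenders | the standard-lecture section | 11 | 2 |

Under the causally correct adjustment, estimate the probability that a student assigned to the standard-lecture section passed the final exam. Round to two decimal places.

the flipped-classroom section is higher inside every mid-term attendance stratum but the standard-lecture section is higher in aggregate. Whether to stratify depends on how mid-term attendance relates to the teaching method.
Mid-term attendance lies on the pathway teaching method → mid-term attendance → outcome, so adjusting for it blocks the indirect effect. For the total causal effect of teaching method, use the unadjusted pooled rates.
So P(outcome | do(the standard-lecture section)) is just the pooled rate for the standard-lecture section: 78/120 = 0.650.

0.65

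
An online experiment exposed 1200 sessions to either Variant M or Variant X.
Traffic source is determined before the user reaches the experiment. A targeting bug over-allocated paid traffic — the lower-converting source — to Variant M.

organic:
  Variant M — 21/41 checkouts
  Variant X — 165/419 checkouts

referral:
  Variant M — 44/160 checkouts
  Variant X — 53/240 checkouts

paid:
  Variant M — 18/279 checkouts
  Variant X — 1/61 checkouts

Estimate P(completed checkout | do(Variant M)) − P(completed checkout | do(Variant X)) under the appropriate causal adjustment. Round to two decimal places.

+0.08

The stratified and pooled comparisons disagree (Variant M wins within each traffic source; Variant X wins overall), so the answer turns on the causal role of traffic source.
The imbalance in traffic source arose from how sessions were allocated, not from anything the variant did; and traffic source independently affects the outcome. The pooled gap is confounded — condition on traffic source.
Adjusting over the population distribution of traffic source: 0.383·(0.512−0.394) + 0.333·(0.275−0.221) + 0.283·(0.065−0.016) = +0.077.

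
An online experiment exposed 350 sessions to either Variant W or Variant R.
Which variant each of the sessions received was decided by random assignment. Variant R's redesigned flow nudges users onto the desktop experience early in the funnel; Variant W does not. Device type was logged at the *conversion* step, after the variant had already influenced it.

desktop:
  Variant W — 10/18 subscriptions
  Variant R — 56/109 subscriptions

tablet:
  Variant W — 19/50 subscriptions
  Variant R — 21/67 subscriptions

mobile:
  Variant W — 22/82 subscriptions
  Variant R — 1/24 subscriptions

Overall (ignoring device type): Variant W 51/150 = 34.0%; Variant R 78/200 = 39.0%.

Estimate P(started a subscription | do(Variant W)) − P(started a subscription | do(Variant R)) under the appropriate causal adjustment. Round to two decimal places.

-0.05

Within every device type level Variant W has the higher rate, yet pooled Variant R does — Simpson's reversal.
The distribution of device type is itself part of what the variant does — it is an intermediate outcome. Holding it fixed would remove that part of the effect; the total effect is the pooled difference.
The causal difference is the pooled difference: 0.340 − 0.390 = -0.050.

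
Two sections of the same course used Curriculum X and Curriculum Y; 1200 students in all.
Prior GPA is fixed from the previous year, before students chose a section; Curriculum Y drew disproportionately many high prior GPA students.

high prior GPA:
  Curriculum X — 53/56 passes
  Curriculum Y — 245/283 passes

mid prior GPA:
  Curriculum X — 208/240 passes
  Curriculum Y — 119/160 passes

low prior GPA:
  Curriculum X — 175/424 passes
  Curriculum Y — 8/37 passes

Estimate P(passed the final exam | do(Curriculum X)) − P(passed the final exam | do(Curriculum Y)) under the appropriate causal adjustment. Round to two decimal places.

+0.14

Nothing the teaching method does changes prior GPA band; the imbalance is an allocation artefact. With prior GPA band also predicting the outcome, the pooled figure is confounded, and the within-stratum comparison is the causal one.
Adjusting over the population distribution of prior GPA band: 0.282·(0.946−0.866) + 0.333·(0.867−0.744) + 0.384·(0.413−0.216) = +0.139.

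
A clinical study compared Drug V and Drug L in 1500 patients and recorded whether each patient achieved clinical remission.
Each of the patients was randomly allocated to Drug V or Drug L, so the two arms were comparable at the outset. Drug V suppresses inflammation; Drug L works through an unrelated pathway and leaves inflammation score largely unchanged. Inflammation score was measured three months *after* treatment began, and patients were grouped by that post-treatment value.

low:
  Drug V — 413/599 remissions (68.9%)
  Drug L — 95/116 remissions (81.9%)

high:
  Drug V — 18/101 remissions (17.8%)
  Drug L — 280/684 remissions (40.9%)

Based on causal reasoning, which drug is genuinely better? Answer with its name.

Drug V

Inflammation score lies on the pathway drug → inflammation score → outcome, so adjusting for it blocks the indirect effect. For the total causal effect of drug, use the unadjusted pooled rates.
Pooled: Drug V 61.6% vs Drug L 46.9%; Drug V is higher overall.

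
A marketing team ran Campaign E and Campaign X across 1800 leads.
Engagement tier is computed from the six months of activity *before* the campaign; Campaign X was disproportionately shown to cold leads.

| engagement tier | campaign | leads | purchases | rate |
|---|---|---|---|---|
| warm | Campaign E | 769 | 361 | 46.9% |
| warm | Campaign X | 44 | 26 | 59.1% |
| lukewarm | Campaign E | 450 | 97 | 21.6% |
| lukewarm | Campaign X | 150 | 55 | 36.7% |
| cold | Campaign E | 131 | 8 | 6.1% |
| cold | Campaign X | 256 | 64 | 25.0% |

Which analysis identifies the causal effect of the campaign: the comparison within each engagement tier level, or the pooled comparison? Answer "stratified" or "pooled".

Within every engagement tier level Campaign X has the higher rate, yet pooled Campaign E does — Simpson's reversal.
The imbalance in engagement tier arose from how leads were allocated, not from anything the campaign did; and engagement tier independently affects the outcome. The pooled gap is confounded — condition on engagement tier.
Within each level — warm: 46.9% vs 59.1%; lukewarm: 21.6% vs 36.7%; cold: 6.1% vs 25.0% — Campaign X is higher every time.

stratified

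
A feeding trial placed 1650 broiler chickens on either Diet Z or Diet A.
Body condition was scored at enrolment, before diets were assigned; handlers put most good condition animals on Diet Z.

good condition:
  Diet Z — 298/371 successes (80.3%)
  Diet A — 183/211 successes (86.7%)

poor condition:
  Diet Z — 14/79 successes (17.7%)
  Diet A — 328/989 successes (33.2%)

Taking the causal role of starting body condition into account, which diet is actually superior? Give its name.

Nothing the diet does changes starting body condition; the imbalance is an allocation artefact. With starting body condition also predicting the outcome, the pooled figure is confounded, and the within-stratum comparison is the causal one.
Within each level — good condition: 80.3% vs 86.7%; poor condition: 17.7% vs 33.2% — Diet A is higher every time.

Diet A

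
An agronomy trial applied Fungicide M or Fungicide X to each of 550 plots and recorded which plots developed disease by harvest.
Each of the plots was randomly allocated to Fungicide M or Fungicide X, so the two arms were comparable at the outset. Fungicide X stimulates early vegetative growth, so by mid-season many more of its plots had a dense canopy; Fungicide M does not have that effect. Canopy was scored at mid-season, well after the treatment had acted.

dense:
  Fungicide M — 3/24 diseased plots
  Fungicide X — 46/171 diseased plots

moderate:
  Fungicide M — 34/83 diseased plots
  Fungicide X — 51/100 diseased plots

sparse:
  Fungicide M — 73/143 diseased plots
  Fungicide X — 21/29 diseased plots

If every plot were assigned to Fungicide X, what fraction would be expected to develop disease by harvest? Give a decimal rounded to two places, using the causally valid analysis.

Within every mid-season canopy level Fungicide M has the lower rate, yet pooled Fungicide X does — Simpson's reversal.
Stratifying would compare fungicides among plots the fungicides themselves sorted into mid-season canopy groups — a form of selection on an intermediate. The unconditioned pooled rates give the total causal effect.
So P(outcome | do(Fungicide X)) is just the pooled rate for Fungicide X: 118/300 = 0.393.

0.39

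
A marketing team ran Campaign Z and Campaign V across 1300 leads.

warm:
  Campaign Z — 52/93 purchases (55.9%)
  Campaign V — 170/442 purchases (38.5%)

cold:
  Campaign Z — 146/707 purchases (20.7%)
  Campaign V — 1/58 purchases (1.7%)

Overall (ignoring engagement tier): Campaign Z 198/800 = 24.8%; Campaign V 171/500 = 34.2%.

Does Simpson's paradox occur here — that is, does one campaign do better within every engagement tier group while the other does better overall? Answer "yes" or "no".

Within each engagement tier level (warm 55.9% vs 38.5%; cold 20.7% vs 1.7%), Campaign Z has the higher rate every time. Pooled: 24.8% vs 34.2% — Campaign V has the higher rate overall. The two comparisons disagree.

yes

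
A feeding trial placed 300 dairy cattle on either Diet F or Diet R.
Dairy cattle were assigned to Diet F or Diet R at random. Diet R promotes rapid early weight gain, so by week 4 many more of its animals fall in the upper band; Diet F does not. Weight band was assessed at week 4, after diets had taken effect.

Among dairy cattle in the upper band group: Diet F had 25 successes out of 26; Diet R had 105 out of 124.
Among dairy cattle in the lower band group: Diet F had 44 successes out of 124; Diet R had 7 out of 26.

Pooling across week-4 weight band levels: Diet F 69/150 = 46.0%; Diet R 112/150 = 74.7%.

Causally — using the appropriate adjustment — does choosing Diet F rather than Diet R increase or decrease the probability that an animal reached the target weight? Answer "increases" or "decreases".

The week-4 weight band-specific comparison favours Diet F throughout, but the pooled figures favour Diet R. The question is whether to condition on week-4 weight band.
The distribution of week-4 weight band is itself part of what the diet does — it is an intermediate outcome. Holding it fixed would remove that part of the effect; the total effect is the pooled difference.
Pooled: Diet F 46.0% vs Diet R 74.7%; Diet R is higher overall.

decreases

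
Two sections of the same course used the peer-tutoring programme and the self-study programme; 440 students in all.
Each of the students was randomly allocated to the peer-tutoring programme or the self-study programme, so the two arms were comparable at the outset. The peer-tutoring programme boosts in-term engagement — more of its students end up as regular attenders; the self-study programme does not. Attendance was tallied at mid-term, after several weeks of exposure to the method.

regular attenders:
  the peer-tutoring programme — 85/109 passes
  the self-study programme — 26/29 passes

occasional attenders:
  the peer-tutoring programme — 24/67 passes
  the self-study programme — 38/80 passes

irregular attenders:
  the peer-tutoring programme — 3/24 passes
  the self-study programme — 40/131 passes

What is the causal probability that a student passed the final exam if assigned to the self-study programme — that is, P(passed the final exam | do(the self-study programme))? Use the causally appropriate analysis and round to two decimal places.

The stratified and pooled comparisons disagree (the self-study programme wins within each mid-term attendance; the peer-tutoring programme wins overall), so the answer turns on the causal role of mid-term attendance.
Mid-term attendance lies on the pathway teaching method → mid-term attendance → outcome, so adjusting for it blocks the indirect effect. For the total causal effect of teaching method, use the unadjusted pooled rates.
So P(outcome | do(the self-study programme)) is just the pooled rate for the self-study programme: 104/240 = 0.433.

0.43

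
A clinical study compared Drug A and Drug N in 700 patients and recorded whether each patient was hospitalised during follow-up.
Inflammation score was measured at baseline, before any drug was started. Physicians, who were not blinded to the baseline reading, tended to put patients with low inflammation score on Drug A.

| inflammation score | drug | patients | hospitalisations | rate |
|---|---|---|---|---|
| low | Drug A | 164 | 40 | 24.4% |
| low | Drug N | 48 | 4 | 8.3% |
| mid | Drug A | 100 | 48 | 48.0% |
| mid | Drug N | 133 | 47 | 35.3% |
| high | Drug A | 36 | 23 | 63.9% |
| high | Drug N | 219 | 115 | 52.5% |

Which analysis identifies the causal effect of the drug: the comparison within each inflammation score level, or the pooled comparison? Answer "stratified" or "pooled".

Within every inflammation score level Drug N has the lower rate, yet pooled Drug A does — Simpson's reversal.
Inflammation score is set before the drug has any effect — it is not caused by the drug — and it independently drives the outcome. That makes it a confounder, so the causal comparison is within inflammation score levels.
Within each level — low: 24.4% vs 8.3%; mid: 48.0% vs 35.3%; high: 63.9% vs 52.5% — Drug N is lower every time.

stratified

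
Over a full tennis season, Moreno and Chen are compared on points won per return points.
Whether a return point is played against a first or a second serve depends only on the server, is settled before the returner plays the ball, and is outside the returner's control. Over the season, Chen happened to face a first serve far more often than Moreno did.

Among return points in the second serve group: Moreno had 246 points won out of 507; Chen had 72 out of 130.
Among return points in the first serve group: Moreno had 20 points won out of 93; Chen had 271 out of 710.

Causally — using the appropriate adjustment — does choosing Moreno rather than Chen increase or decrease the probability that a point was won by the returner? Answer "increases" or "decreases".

Since serve type is a pre-existing factor (not a product of the player) and it affects the outcome on its own, it is a confounder. The stratified rates, not the pooled rate, identify the causal effect.
Within each level — second serve: 48.5% vs 55.4%; first serve: 21.5% vs 38.2% — Chen is higher every time.

decreases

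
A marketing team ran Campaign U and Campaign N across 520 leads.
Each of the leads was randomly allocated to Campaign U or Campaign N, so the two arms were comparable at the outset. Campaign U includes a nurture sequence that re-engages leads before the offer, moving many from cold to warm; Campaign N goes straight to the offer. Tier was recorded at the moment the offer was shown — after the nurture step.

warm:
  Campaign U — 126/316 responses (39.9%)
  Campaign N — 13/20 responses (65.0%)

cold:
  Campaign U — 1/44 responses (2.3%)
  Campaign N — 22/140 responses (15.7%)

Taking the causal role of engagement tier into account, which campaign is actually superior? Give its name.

The stratified and pooled comparisons disagree (Campaign N wins within each engagement tier; Campaign U wins overall), so the answer turns on the causal role of engagement tier.
Engagement tier is recorded after the campaign and is itself shifted by it — it sits on the causal path from campaign to outcome. Conditioning on a mediator would strip out part of the effect we want; the pooled comparison gives the total causal effect.
Pooled: Campaign U 35.3% vs Campaign N 21.9%; Campaign U is higher overall.

Campaign U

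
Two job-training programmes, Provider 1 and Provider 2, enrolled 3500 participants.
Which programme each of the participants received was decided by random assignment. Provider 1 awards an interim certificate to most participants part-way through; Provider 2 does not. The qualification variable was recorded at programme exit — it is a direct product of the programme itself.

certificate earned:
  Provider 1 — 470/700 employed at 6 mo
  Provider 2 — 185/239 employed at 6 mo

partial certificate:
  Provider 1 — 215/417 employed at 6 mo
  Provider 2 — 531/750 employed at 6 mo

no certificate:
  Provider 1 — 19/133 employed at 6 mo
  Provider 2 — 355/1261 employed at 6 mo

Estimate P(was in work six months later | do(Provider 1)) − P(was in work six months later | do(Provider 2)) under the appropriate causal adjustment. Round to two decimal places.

+0.09

The stratified and pooled comparisons disagree (Provider 2 wins within each qualification attained during the programme; Provider 1 wins overall), so the answer turns on the causal role of qualification attained during the programme.
Because the programme influences qualification attained during the programme, qualification attained during the programme is a post-treatment mediator, not a confounder. Stratifying on it would bias the estimate; the causal effect is the crude pooled difference.
The causal difference is the pooled difference: 0.563 − 0.476 = +0.087.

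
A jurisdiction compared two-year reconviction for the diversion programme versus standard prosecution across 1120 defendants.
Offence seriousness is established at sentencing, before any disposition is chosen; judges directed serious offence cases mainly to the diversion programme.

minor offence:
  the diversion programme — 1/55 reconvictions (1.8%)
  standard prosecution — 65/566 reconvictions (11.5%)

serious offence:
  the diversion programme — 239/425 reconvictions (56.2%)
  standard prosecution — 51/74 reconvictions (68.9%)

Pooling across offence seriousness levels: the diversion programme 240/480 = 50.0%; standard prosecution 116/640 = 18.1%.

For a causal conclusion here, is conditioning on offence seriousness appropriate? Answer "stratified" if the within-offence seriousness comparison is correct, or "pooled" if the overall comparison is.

stratified

Offence seriousness differs across dispositions for reasons unrelated to any effect of the disposition itself, and it separately predicts the outcome — a classic confounder. We must compare within offence seriousness levels.
Within each level — minor offence: 1.8% vs 11.5%; serious offence: 56.2% vs 68.9% — the diversion programme is lower every time.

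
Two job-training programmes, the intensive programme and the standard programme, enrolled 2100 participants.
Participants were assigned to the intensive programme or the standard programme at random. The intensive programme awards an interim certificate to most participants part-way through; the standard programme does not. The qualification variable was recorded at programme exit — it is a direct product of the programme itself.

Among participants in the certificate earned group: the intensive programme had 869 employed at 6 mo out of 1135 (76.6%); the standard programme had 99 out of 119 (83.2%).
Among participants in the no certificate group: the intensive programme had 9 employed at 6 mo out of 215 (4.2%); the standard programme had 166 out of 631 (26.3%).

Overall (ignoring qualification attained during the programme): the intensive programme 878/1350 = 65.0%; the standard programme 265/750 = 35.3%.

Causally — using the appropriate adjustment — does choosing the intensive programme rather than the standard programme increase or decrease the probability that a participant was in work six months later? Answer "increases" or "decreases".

The qualification attained during the programme-specific comparison favours the standard programme throughout, but the pooled figures favour the intensive programme. The question is whether to condition on qualification attained during the programme.
Qualification attained during the programme here is a post-treatment variable shaped by the programme; conditioning on it would introduce bias rather than remove it. The overall comparison is the causal one.
Pooled: the intensive programme 65.0% vs the standard programme 35.3%; the intensive programme is higher overall.

increases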